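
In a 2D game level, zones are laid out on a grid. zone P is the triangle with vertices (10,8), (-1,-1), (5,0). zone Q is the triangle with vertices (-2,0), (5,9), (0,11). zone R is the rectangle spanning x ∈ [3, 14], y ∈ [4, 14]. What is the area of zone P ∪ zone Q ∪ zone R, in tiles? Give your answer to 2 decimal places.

By inclusion–exclusion:
Individual areas: |zone P| = 21.5, |zone Q| = 29.5, |zone R| = 110.
|zone P∩zone Q| = 0.
|zone P∩zone R| = 4.7778.
|zone Q∩zone R| = 3.3714.
|zone P∩zone Q∩zone R| = 0.
|zone P ∪ zone Q ∪ zone R| = 161 − 8.1492 + 0 = 152.85.

152.85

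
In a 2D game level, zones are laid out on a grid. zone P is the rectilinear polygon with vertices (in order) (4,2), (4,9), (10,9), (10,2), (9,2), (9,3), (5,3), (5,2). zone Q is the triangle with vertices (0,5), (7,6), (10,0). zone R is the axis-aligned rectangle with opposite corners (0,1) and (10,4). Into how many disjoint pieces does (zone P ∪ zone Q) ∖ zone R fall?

2

(zone P ∪ zone Q) ∖ zone R splits into 2 disjoint pieces (area 34.1429, area 0.75).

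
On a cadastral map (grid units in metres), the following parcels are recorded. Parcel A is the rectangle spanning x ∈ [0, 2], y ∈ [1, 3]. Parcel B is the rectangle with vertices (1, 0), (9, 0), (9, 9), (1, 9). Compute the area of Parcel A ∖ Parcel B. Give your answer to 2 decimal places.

2.00

|Parcel A∩Parcel B|: x∈[1,2], y∈[1,3] → 1·2 = 2.
|Parcel A| = 4.
|Parcel A ∖ Parcel B| = |Parcel A| − |Parcel A∩Parcel B| = 4 − 2 = 2.00.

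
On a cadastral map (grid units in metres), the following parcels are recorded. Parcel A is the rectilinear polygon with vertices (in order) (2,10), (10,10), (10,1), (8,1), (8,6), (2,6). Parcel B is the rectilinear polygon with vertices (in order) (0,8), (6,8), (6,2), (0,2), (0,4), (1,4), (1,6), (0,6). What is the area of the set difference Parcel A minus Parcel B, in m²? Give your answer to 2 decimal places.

34.00

|Parcel A| = 42, |Parcel A∩Parcel B| = 8.
|Parcel A ∖ Parcel B| = |Parcel A| − |Parcel A∩Parcel B| = 42 − 8 = 34.00.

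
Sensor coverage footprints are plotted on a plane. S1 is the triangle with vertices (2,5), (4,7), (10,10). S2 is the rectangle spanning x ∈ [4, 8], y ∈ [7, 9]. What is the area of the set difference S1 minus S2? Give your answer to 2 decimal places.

1.45

|S1| = 3, |S1∩S2| = 1.55.
|S1 ∖ S2| = |S1| − |S1∩S2| = 3 − 1.55 = 1.45.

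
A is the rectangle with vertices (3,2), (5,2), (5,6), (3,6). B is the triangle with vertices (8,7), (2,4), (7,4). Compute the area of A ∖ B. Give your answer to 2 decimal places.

|A| = 8, |A∩B| = 2.
|A ∖ B| = |A| − |A∩B| = 8 − 2 = 6.00.

6.00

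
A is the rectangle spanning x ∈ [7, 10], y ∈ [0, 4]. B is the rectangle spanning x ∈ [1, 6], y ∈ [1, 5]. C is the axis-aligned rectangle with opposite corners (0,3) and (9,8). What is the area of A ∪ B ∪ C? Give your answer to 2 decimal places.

By inclusion–exclusion:
Individual areas: |A| = 12, |B| = 20, |C| = 45.
|A∩B| = 0 (no overlap).
|A∩C|: x∈[7,9], y∈[3,4] → 2·1 = 2.
|B∩C|: x∈[1,6], y∈[3,5] → 5·2 = 10.
|A∩B∩C| = 0.
|A ∪ B ∪ C| = 77 − 12 + 0 = 65.00.

65.00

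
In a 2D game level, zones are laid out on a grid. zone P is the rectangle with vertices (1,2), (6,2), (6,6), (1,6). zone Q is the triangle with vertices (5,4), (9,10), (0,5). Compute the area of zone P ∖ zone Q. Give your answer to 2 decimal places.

12.53

|zone P| = 20, |zone P∩zone Q| = 7.4722.
|zone P ∖ zone Q| = |zone P| − |zone P∩zone Q| = 20 − 7.4722 = 12.53.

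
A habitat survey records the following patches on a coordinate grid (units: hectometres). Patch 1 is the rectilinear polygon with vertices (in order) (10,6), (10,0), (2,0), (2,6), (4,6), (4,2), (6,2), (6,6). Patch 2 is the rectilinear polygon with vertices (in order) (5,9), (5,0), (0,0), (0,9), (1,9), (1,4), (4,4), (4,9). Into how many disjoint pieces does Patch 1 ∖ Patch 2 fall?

2

Patch 1 ∖ Patch 2 splits into 2 disjoint pieces (area 26, area 4).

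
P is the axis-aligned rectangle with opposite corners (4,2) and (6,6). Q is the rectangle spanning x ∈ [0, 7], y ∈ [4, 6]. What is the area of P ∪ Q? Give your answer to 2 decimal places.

18.00

By inclusion–exclusion:
Individual areas: |P| = 8, |Q| = 14.
|P∩Q|: x∈[4,6], y∈[4,6] → 2·2 = 4.
|P ∪ Q| = 22 − 4 = 18.00.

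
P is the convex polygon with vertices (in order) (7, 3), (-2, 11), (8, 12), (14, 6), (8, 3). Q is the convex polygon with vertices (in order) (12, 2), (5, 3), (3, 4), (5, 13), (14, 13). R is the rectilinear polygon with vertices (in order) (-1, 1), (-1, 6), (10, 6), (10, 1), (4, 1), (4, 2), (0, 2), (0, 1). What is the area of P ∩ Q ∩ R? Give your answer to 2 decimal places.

The intersection is the polygon with vertices (8,3), (7,3), (3.625,6), (10,6), (10,4).
By the shoelace formula its area is 13.06.

13.06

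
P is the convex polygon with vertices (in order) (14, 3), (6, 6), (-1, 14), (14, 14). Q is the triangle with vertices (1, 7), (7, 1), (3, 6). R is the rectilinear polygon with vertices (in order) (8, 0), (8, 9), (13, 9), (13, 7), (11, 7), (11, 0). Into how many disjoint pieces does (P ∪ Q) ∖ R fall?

(P ∪ Q) ∖ R splits into 2 disjoint pieces (area 87.0625, area 3).

2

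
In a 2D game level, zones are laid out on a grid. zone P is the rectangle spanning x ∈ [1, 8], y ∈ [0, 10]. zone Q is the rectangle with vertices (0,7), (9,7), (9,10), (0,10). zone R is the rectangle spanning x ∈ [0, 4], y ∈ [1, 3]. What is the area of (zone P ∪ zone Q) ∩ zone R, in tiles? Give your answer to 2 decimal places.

6.00

The region (zone P ∪ zone Q) ∩ zone R is the polygon with vertices (1,3), (4,3), (4,1), (1,1).
By the shoelace formula its area is 6.00.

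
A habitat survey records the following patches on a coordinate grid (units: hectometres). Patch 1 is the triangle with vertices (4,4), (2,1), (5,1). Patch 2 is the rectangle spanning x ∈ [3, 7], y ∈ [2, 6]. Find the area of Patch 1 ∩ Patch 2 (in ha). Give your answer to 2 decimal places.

The intersection is the polygon with vertices (4,4), (4.667,2), (3,2), (3,2.5).
By the shoelace formula its area is 1.92.

1.92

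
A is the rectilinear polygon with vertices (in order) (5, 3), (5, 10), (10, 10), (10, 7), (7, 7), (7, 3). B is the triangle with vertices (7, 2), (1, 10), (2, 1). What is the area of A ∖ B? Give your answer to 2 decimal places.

21.96

|A| = 23, |A∩B| = 1.0417.
|A ∖ B| = |A| − |A∩B| = 23 − 1.0417 = 21.96.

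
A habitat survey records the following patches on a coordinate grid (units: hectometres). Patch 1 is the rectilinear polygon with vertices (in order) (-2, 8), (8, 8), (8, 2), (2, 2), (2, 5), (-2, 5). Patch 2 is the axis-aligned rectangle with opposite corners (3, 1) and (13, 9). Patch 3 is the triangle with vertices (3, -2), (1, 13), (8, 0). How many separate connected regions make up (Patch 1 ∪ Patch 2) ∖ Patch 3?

2

(Patch 1 ∪ Patch 2) ∖ Patch 3 splits into 2 disjoint pieces (area 61.5385, area 12.4).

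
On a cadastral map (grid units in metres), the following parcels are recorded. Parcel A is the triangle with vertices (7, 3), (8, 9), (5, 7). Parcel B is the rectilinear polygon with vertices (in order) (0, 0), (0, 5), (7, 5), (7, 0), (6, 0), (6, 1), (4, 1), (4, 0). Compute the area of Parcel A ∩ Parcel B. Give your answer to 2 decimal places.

The intersection is the polygon with vertices (6,5), (7,5), (7,3).
By the shoelace formula its area is 1.00.

1.00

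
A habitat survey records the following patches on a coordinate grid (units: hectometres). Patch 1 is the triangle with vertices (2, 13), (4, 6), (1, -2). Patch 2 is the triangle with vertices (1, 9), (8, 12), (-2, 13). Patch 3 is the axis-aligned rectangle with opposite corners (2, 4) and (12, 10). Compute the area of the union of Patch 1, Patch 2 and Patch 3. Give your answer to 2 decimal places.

85.96

By inclusion–exclusion:
Individual areas: |Patch 1| = 18.5, |Patch 2| = 18.5, |Patch 3| = 60.
|Patch 1∩Patch 2| = 2.0322.
|Patch 1∩Patch 3| = 8.9643.
|Patch 2∩Patch 3| = 0.381.
|Patch 1∩Patch 2∩Patch 3| = 0.3377.
|Patch 1 ∪ Patch 2 ∪ Patch 3| = 97 − 11.3775 + 0.3377 = 85.96.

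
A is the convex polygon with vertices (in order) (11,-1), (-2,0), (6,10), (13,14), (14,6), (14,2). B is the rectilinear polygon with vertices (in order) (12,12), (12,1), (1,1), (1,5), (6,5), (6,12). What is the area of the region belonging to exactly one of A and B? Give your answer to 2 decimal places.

|A| = 139, |B| = 86, |A∩B| = 81.875.
|A △ B| = |A| + |B| − 2·|A∩B| = 139 + 86 − 163.75 = 61.25.

61.25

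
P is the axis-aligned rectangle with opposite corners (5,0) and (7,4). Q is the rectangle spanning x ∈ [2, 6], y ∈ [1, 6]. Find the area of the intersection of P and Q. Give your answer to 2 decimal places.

3.00

|P∩Q|: x∈[5,6], y∈[1,4] → 1·3 = 3.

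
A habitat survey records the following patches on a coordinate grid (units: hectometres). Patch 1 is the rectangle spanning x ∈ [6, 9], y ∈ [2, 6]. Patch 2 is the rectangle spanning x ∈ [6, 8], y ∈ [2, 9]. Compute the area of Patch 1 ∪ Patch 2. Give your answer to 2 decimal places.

By inclusion–exclusion:
Individual areas: |Patch 1| = 12, |Patch 2| = 14.
|Patch 1∩Patch 2|: x∈[6,8], y∈[2,6] → 2·4 = 8.
|Patch 1 ∪ Patch 2| = 26 − 8 = 18.00.

18.00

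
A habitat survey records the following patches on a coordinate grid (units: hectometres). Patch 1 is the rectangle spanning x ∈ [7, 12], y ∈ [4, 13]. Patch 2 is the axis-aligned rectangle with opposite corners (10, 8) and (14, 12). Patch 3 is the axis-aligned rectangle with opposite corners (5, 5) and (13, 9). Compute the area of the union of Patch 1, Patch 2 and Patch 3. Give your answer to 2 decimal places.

64.00

By inclusion–exclusion:
Individual areas: |Patch 1| = 45, |Patch 2| = 16, |Patch 3| = 32.
|Patch 1∩Patch 2|: x∈[10,12], y∈[8,12] → 2·4 = 8.
|Patch 1∩Patch 3|: x∈[7,12], y∈[5,9] → 5·4 = 20.
|Patch 2∩Patch 3|: x∈[10,13], y∈[8,9] → 3·1 = 3.
|Patch 1∩Patch 2∩Patch 3| = 2.
|Patch 1 ∪ Patch 2 ∪ Patch 3| = 93 − 31 + 2 = 64.00.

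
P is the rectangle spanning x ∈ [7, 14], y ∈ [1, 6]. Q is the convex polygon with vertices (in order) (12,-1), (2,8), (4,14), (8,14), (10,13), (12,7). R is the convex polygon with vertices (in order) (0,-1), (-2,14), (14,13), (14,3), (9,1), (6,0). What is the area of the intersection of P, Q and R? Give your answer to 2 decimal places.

19.81

The intersection is the polygon with vertices (12,6), (12,2.2), (9.539,1.215), (7,3.5), (7,6).
By the shoelace formula its area is 19.81.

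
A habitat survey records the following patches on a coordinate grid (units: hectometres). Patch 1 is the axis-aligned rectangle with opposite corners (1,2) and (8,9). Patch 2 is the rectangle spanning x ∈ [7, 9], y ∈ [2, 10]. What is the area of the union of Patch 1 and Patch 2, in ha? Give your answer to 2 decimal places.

By inclusion–exclusion:
Individual areas: |Patch 1| = 49, |Patch 2| = 16.
|Patch 1∩Patch 2|: x∈[7,8], y∈[2,9] → 1·7 = 7.
|Patch 1 ∪ Patch 2| = 65 − 7 = 58.00.

58.00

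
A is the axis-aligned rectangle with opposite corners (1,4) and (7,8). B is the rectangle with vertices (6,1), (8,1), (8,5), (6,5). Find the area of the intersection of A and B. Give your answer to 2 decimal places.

|A∩B|: x∈[6,7], y∈[4,5] → 1·1 = 1.

1.00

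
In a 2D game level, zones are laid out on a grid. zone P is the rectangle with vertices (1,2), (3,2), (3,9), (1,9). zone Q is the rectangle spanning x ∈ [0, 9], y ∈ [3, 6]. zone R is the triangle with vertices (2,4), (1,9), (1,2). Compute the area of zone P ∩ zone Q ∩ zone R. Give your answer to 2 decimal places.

The intersection is the polygon with vertices (1,3), (1,6), (1.6,6), (2,4), (1.5,3).
By the shoelace formula its area is 2.35.

2.35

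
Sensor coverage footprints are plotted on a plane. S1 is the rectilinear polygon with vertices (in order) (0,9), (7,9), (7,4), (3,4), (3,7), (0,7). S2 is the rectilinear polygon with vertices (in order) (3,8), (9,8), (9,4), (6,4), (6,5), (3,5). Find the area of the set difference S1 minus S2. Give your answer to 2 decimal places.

13.00

|S1| = 26, |S1∩S2| = 13.
|S1 ∖ S2| = |S1| − |S1∩S2| = 26 − 13 = 13.00.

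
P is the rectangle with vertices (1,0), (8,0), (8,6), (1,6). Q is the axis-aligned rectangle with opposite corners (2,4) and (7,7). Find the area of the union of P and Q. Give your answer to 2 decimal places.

By inclusion–exclusion:
Individual areas: |P| = 42, |Q| = 15.
|P∩Q|: x∈[2,7], y∈[4,6] → 5·2 = 10.
|P ∪ Q| = 57 − 10 = 47.00.

47.00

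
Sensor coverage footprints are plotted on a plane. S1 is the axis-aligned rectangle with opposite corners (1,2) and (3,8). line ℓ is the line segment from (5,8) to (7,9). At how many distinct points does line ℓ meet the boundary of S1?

The segment lies entirely outside S1 and never meets its boundary.

0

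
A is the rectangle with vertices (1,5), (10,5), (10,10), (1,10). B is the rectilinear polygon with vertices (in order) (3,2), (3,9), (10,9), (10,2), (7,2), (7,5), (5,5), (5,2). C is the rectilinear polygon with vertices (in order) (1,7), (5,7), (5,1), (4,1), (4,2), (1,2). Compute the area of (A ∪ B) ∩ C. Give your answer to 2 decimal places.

The region (A ∪ B) ∩ C is the polygon with vertices (5,2), (4,2), (3,2), (3,5), (1,5), (1,7), (5,7), (5,5).
By the shoelace formula its area is 14.00.

14.00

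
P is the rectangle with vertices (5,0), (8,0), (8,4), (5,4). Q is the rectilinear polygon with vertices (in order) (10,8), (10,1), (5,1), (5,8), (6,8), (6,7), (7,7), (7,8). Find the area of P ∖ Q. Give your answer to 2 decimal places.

|P| = 12, |P∩Q| = 9.
|P ∖ Q| = |P| − |P∩Q| = 12 − 9 = 3.00.

3.00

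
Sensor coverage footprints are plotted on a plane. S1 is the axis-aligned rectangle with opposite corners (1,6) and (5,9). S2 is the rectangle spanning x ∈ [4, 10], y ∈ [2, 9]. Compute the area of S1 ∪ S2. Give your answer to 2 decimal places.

51.00

By inclusion–exclusion:
Individual areas: |S1| = 12, |S2| = 42.
|S1∩S2|: x∈[4,5], y∈[6,9] → 1·3 = 3.
|S1 ∪ S2| = 54 − 3 = 51.00.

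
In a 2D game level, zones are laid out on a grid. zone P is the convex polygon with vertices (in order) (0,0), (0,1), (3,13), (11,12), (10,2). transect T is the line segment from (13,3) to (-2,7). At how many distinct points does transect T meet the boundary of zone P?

2

The segment meets the boundary at (1.281,6.125), (10.175,3.753).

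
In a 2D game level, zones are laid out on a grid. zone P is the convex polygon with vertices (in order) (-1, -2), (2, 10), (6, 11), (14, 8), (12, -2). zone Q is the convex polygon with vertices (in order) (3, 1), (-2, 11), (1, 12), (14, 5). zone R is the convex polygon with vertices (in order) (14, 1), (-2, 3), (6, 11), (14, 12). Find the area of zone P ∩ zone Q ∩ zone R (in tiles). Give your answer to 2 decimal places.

The intersection is the polygon with vertices (13.458,5.292), (13.353,4.765), (5.814,2.023), (2.267,2.467), (0.833,5.333), (1,6), (4.9,9.9).
By the shoelace formula its area is 57.29.

57.29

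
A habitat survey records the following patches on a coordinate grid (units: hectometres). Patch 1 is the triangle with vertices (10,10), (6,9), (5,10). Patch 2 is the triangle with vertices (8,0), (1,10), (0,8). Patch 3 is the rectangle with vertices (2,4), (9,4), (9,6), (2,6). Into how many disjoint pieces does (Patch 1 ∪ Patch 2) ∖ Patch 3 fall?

(Patch 1 ∪ Patch 2) ∖ Patch 3 splits into 3 disjoint pieces (area 2.5, area 6.6, area 2.4).

3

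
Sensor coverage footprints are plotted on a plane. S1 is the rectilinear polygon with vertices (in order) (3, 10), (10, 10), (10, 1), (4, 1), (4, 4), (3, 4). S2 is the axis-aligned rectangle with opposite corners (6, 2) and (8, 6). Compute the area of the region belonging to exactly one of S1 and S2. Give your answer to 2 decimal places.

52.00

|S1| = 60, |S2| = 8, |S1∩S2| = 8.
|S1 △ S2| = |S1| + |S2| − 2·|S1∩S2| = 60 + 8 − 16 = 52.00.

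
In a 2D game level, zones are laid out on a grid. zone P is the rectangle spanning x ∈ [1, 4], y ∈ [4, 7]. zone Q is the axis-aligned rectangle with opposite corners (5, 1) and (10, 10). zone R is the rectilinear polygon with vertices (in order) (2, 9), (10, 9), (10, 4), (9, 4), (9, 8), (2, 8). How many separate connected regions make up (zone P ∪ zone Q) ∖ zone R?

(zone P ∪ zone Q) ∖ zone R splits into 3 disjoint pieces (area 9, area 31, area 5).

3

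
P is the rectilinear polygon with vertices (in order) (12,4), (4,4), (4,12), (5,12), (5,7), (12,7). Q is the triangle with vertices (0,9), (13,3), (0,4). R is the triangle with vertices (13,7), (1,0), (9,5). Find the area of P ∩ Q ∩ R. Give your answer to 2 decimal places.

0.42

The intersection is the polygon with vertices (9.172,4.767), (7.857,4), (7.4,4), (8.858,4.912).
By the shoelace formula its area is 0.42.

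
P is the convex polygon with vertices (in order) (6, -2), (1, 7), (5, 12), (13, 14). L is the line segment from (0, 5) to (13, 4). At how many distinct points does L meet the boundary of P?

The segment meets the boundary at (8.767,4.326), (2.205,4.83).

2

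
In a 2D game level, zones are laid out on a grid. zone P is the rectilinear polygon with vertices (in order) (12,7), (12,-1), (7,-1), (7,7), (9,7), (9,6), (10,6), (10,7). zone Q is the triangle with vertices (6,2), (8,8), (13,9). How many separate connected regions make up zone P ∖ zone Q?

zone P ∖ zone Q splits into 2 disjoint pieces (area 32, area 0.6667).

2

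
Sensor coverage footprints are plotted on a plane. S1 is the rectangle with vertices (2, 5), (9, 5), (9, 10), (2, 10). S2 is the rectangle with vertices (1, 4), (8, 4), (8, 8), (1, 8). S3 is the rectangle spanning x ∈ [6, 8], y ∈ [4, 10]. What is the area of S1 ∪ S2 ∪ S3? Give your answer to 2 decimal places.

By inclusion–exclusion:
Individual areas: |S1| = 35, |S2| = 28, |S3| = 12.
|S1∩S2|: x∈[2,8], y∈[5,8] → 6·3 = 18.
|S1∩S3|: x∈[6,8], y∈[5,10] → 2·5 = 10.
|S2∩S3|: x∈[6,8], y∈[4,8] → 2·4 = 8.
|S1∩S2∩S3| = 6.
|S1 ∪ S2 ∪ S3| = 75 − 36 + 6 = 45.00.

45.00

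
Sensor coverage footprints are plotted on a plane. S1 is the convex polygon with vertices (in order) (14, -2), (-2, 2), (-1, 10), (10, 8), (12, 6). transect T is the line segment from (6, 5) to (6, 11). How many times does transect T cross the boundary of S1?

The segment meets the boundary at (6,8.727).

1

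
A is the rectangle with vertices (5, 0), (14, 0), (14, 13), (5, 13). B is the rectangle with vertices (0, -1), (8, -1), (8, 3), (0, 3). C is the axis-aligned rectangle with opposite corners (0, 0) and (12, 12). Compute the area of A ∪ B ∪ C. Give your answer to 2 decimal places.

By inclusion–exclusion:
Individual areas: |A| = 117, |B| = 32, |C| = 144.
|A∩B|: x∈[5,8], y∈[0,3] → 3·3 = 9.
|A∩C|: x∈[5,12], y∈[0,12] → 7·12 = 84.
|B∩C|: x∈[0,8], y∈[0,3] → 8·3 = 24.
|A∩B∩C| = 9.
|A ∪ B ∪ C| = 293 − 117 + 9 = 185.00.

185.00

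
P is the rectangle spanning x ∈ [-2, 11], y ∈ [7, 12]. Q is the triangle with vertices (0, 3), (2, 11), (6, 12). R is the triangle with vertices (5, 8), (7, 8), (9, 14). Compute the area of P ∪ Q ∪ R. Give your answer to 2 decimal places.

By inclusion–exclusion:
Individual areas: |P| = 65, |Q| = 15, |R| = 6.
|P∩Q| = 11.6667.
|P∩R| = 5.3333.
|Q∩R| = 0.
|P∩Q∩R| = 0.
|P ∪ Q ∪ R| = 86 − 17 + 0 = 69.00.

69.00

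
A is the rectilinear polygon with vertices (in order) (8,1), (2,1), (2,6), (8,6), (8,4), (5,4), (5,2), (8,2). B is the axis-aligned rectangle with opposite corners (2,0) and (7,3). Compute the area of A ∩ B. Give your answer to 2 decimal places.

The intersection is the polygon with vertices (2,1), (2,3), (5,3), (5,2), (7,2), (7,1).
By the shoelace formula its area is 8.00.

8.00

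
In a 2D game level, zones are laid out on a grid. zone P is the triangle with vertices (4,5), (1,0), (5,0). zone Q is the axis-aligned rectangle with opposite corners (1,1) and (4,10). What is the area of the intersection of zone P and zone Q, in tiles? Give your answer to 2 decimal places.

4.80

The intersection is the polygon with vertices (4,5), (4,1), (1.6,1).
By the shoelace formula its area is 4.80.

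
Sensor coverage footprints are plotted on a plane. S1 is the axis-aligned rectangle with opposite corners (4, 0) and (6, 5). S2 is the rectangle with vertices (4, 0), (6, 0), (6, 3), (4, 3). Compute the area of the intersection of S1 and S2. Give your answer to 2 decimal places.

6.00

|S1∩S2|: x∈[4,6], y∈[0,3] → 2·3 = 6.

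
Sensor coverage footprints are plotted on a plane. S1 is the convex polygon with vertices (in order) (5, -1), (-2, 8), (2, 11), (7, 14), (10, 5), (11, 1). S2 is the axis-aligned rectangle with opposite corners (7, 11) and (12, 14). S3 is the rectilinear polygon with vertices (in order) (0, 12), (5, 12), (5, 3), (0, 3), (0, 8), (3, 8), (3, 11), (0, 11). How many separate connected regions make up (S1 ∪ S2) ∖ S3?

2

(S1 ∪ S2) ∖ S3 splits into 2 disjoint pieces (area 11.5714, area 78.5556).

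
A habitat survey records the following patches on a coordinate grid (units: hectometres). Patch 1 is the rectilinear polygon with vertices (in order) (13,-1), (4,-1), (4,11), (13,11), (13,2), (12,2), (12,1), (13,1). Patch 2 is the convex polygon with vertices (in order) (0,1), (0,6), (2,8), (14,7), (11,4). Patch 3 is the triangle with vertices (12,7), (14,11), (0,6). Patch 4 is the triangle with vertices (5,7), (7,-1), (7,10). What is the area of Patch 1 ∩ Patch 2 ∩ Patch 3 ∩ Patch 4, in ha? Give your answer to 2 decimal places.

2.11

The intersection is the polygon with vertices (5.143,6.429), (5,7), (5.474,7.71), (7,7.583), (7,6.583).
By the shoelace formula its area is 2.11.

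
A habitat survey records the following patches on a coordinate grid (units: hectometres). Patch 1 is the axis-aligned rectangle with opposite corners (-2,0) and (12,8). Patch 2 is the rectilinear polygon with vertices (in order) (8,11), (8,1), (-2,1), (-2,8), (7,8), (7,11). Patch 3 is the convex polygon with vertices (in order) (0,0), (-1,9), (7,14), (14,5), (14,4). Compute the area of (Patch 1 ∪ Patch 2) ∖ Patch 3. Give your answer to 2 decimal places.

33.09

|Patch 1 ∪ Patch 2| = 115.
|(Patch 1 ∪ Patch 2) ∩ Patch 3| = 81.9127.
|(Patch 1 ∪ Patch 2) ∖ Patch 3| = 115 − 81.9127 = 33.09.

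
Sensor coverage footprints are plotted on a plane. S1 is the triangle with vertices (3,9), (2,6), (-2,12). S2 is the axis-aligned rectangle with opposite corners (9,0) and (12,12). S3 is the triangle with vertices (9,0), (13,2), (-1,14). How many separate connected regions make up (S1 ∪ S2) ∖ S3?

3

(S1 ∪ S2) ∖ S3 splits into 3 disjoint pieces (area 8.8159, area 2.25, area 23.5714).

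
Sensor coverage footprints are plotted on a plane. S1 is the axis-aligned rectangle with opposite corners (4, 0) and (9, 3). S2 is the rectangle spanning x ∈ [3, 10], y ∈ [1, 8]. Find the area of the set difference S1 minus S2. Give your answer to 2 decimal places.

|S1∩S2|: x∈[4,9], y∈[1,3] → 5·2 = 10.
|S1| = 15.
|S1 ∖ S2| = |S1| − |S1∩S2| = 15 − 10 = 5.00.

5.00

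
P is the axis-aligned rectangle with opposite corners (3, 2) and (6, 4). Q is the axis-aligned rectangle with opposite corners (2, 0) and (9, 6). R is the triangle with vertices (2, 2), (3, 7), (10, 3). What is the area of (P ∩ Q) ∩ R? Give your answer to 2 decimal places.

5.06

The region (P ∩ Q) ∩ R is the polygon with vertices (3,4), (6,4), (6,2.5), (3,2.125).
By the shoelace formula its area is 5.06.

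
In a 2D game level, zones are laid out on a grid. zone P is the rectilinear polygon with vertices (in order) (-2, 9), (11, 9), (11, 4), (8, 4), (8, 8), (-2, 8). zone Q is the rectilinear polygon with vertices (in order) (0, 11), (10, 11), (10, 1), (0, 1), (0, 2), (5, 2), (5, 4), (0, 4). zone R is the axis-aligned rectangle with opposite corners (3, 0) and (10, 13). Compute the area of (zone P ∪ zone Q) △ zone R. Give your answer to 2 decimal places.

|zone P ∪ zone Q| = 97.
|(zone P ∪ zone Q) ∩ zone R| = 66.
|(zone P ∪ zone Q) △ zone R| = 97 + 91 − 132 = 56.00.

56.00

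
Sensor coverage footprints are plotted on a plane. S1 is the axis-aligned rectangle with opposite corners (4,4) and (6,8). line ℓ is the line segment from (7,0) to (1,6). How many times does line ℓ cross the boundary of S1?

0

The segment lies entirely outside S1 and never meets its boundary.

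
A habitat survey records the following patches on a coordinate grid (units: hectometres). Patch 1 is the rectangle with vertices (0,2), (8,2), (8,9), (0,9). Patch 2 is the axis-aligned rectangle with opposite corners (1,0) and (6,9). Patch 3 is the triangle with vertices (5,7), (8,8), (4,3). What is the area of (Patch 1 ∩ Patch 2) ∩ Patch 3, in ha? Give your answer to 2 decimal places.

3.67

The region (Patch 1 ∩ Patch 2) ∩ Patch 3 is the polygon with vertices (6,5.5), (4,3), (5,7), (6,7.333).
By the shoelace formula its area is 3.67.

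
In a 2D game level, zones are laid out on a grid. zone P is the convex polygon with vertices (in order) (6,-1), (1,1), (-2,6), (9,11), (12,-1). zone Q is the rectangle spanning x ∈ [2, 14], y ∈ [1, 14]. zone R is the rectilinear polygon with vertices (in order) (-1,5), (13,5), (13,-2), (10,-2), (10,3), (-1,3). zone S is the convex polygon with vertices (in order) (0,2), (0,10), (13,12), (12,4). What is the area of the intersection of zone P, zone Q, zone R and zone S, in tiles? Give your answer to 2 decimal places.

15.50

The intersection is the polygon with vertices (2,3), (2,5), (10.5,5), (10.8,3.8), (6,3).
By the shoelace formula its area is 15.50.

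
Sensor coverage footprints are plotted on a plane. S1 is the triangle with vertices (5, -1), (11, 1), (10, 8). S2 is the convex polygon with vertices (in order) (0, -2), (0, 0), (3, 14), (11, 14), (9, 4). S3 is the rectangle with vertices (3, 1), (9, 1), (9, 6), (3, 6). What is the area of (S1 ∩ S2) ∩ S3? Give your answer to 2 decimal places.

2.12

The region (S1 ∩ S2) ∩ S3 is the polygon with vertices (7.059,2.706), (8.889,6), (9,6), (9,4).
By the shoelace formula its area is 2.12.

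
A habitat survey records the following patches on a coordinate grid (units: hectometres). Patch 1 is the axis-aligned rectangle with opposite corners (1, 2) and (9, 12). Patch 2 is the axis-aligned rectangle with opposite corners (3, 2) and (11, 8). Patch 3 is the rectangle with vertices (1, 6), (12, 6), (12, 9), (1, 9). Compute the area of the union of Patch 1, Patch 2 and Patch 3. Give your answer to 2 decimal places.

By inclusion–exclusion:
Individual areas: |Patch 1| = 80, |Patch 2| = 48, |Patch 3| = 33.
|Patch 1∩Patch 2|: x∈[3,9], y∈[2,8] → 6·6 = 36.
|Patch 1∩Patch 3|: x∈[1,9], y∈[6,9] → 8·3 = 24.
|Patch 2∩Patch 3|: x∈[3,11], y∈[6,8] → 8·2 = 16.
|Patch 1∩Patch 2∩Patch 3| = 12.
|Patch 1 ∪ Patch 2 ∪ Patch 3| = 161 − 76 + 12 = 97.00.

97.00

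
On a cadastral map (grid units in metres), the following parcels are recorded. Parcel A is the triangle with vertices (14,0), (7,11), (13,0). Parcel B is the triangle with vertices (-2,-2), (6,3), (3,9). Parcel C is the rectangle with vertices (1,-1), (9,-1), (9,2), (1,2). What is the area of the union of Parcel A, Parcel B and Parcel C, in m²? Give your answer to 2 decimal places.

By inclusion–exclusion:
Individual areas: |Parcel A| = 5.5, |Parcel B| = 31.5, |Parcel C| = 24.
|Parcel A∩Parcel B| = 0.
|Parcel A∩Parcel C| = 0.
|Parcel B∩Parcel C| = 3.6125.
|Parcel A∩Parcel B∩Parcel C| = 0.
|Parcel A ∪ Parcel B ∪ Parcel C| = 61 − 3.6125 + 0 = 57.39.

57.39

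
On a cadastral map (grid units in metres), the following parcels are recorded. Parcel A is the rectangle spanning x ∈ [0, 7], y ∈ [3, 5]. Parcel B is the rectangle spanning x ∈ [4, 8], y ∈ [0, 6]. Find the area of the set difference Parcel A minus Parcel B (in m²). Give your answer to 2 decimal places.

|Parcel A∩Parcel B|: x∈[4,7], y∈[3,5] → 3·2 = 6.
|Parcel A| = 14.
|Parcel A ∖ Parcel B| = |Parcel A| − |Parcel A∩Parcel B| = 14 − 6 = 8.00.

8.00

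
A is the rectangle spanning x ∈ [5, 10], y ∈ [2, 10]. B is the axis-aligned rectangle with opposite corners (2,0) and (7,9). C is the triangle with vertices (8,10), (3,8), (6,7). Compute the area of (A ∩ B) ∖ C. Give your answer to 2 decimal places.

10.97

|A ∩ B| = 14.
|(A ∩ B) ∩ C| = 3.0333.
|(A ∩ B) ∖ C| = 14 − 3.0333 = 10.97.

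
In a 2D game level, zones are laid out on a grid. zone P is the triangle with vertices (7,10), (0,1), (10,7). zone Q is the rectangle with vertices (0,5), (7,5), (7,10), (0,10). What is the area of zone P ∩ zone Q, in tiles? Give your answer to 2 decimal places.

The intersection is the polygon with vertices (7,10), (7,5.2), (6.667,5), (3.111,5).
By the shoelace formula its area is 9.69.

9.69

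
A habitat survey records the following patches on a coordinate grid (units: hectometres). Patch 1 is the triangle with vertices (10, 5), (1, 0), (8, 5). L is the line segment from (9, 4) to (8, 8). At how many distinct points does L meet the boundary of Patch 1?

2

The segment meets the boundary at (8.75,5), (8.902,4.39).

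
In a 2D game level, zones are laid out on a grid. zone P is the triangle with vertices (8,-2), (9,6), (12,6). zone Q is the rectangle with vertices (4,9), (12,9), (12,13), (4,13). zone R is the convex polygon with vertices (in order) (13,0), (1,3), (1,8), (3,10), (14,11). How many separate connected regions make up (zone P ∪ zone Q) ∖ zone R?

2

(zone P ∪ zone Q) ∖ zone R splits into 2 disjoint pieces (area 1.7071, area 20.3636).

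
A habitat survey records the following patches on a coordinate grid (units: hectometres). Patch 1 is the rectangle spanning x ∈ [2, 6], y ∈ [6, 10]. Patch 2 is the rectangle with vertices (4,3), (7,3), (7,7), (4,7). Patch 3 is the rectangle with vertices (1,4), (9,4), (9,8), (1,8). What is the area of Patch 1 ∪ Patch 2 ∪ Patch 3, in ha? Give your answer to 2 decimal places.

43.00

By inclusion–exclusion:
Individual areas: |Patch 1| = 16, |Patch 2| = 12, |Patch 3| = 32.
|Patch 1∩Patch 2|: x∈[4,6], y∈[6,7] → 2·1 = 2.
|Patch 1∩Patch 3|: x∈[2,6], y∈[6,8] → 4·2 = 8.
|Patch 2∩Patch 3|: x∈[4,7], y∈[4,7] → 3·3 = 9.
|Patch 1∩Patch 2∩Patch 3| = 2.
|Patch 1 ∪ Patch 2 ∪ Patch 3| = 60 − 19 + 2 = 43.00.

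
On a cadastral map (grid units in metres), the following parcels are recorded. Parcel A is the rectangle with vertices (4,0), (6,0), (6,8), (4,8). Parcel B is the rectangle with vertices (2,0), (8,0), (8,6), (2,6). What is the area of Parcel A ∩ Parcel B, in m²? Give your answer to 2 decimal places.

|Parcel A∩Parcel B|: x∈[4,6], y∈[0,6] → 2·6 = 12.

12.00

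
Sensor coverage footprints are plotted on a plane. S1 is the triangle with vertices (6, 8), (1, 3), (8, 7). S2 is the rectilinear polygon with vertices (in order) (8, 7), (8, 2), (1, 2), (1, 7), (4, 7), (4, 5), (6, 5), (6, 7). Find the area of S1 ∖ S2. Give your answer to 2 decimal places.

|S1| = 7.5, |S1∩S2| = 3.1429.
|S1 ∖ S2| = |S1| − |S1∩S2| = 7.5 − 3.1429 = 4.36.

4.36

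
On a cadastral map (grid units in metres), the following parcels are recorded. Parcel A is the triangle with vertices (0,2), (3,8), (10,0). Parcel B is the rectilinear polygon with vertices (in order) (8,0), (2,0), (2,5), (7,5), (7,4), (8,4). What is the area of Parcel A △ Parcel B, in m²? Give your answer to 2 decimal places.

20.45

|Parcel A| = 33, |Parcel B| = 29, |Parcel A∩Parcel B| = 20.7768.
|Parcel A △ Parcel B| = |Parcel A| + |Parcel B| − 2·|Parcel A∩Parcel B| = 33 + 29 − 41.5536 = 20.45.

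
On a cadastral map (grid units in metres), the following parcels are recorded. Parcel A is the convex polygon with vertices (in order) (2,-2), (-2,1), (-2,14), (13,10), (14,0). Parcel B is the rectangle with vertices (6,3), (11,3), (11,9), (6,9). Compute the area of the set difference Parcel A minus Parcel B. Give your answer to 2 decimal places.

|Parcel A| = 199, |Parcel A∩Parcel B| = 30.
|Parcel A ∖ Parcel B| = |Parcel A| − |Parcel A∩Parcel B| = 199 − 30 = 169.00.

169.00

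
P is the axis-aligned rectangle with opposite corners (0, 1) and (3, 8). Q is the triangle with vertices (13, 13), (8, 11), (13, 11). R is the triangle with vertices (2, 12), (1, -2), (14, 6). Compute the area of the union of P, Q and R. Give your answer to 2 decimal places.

By inclusion–exclusion:
Individual areas: |P| = 21, |Q| = 5, |R| = 87.
|P∩Q| = 0.
|P∩R| = 10.75.
|Q∩R| = 0.
|P∩Q∩R| = 0.
|P ∪ Q ∪ R| = 113 − 10.75 + 0 = 102.25.

102.25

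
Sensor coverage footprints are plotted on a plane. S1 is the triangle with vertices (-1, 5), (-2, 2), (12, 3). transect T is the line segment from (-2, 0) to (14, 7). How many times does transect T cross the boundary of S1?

The segment meets the boundary at (6.715,3.813), (3.463,2.39).

2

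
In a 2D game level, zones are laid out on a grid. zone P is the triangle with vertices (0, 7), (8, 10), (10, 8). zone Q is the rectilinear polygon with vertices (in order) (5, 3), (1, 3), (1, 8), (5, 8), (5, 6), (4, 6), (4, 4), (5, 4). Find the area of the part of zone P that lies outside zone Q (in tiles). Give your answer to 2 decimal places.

8.72

|zone P| = 11, |zone P∩zone Q| = 2.2792.
|zone P ∖ zone Q| = |zone P| − |zone P∩zone Q| = 11 − 2.2792 = 8.72.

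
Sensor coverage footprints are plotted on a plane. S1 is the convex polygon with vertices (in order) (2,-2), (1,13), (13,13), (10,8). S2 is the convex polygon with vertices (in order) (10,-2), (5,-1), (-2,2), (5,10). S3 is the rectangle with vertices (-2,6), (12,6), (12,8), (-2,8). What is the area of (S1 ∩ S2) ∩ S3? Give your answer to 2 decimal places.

7.75

The region (S1 ∩ S2) ∩ S3 is the polygon with vertices (3.25,8), (5.833,8), (6.667,6), (1.5,6).
By the shoelace formula its area is 7.75.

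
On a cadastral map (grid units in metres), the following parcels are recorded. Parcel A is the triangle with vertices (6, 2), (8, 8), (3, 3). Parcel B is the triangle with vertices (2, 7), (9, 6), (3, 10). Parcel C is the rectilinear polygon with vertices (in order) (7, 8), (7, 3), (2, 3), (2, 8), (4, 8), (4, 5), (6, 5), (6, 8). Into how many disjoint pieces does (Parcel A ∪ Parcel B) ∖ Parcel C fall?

(Parcel A ∪ Parcel B) ∖ Parcel C splits into 4 disjoint pieces (area 1.6667, area 0.5, area 6.5238, area 1.6015).

4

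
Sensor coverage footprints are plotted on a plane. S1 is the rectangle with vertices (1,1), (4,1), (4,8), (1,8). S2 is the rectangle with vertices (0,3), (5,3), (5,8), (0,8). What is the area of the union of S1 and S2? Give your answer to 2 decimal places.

31.00

By inclusion–exclusion:
Individual areas: |S1| = 21, |S2| = 25.
|S1∩S2|: x∈[1,4], y∈[3,8] → 3·5 = 15.
|S1 ∪ S2| = 46 − 15 = 31.00.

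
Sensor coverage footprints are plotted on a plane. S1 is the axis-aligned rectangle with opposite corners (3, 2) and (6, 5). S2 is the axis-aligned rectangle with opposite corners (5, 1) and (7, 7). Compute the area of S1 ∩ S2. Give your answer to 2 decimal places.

|S1∩S2|: x∈[5,6], y∈[2,5] → 1·3 = 3.

3.00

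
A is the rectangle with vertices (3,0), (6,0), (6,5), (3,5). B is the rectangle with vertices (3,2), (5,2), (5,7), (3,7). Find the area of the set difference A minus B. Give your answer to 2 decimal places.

9.00

|A∩B|: x∈[3,5], y∈[2,5] → 2·3 = 6.
|A| = 15.
|A ∖ B| = |A| − |A∩B| = 15 − 6 = 9.00.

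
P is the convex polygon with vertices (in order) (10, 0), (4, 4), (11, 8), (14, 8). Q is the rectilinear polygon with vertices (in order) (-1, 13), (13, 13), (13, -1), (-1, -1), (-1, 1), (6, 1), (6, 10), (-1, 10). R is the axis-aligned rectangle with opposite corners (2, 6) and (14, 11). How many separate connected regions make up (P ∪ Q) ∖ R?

2

(P ∪ Q) ∖ R splits into 2 disjoint pieces (area 65.4762, area 31).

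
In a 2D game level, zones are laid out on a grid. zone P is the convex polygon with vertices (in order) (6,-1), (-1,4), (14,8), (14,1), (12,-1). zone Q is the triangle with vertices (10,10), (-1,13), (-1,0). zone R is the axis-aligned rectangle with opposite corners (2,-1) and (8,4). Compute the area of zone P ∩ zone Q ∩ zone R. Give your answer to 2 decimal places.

The intersection is the polygon with vertices (2,2.727), (2,4), (3.4,4).
By the shoelace formula its area is 0.89.

0.89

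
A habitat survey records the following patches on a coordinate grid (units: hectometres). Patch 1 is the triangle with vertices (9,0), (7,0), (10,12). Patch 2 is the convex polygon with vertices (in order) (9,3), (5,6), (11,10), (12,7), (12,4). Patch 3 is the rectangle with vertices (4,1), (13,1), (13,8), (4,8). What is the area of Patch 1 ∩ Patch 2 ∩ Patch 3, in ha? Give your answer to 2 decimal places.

4.91

The intersection is the polygon with vertices (9.257,3.086), (9,3), (7.947,3.789), (9,8), (9.667,8).
By the shoelace formula its area is 4.91.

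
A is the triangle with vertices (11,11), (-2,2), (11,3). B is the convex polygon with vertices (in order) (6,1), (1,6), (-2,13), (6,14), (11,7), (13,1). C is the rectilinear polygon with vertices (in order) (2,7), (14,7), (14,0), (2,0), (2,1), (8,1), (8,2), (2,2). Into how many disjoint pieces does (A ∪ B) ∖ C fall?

3

(A ∪ B) ∖ C splits into 3 disjoint pieces (area 67.3235, area 2.5, area 4.9231).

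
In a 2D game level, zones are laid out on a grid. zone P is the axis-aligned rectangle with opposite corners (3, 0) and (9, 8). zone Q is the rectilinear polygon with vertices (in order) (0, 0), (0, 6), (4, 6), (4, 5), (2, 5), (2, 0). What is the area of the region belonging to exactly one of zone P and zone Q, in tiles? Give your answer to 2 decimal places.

60.00

|zone P| = 48, |zone Q| = 14, |zone P∩zone Q| = 1.
|zone P △ zone Q| = |zone P| + |zone Q| − 2·|zone P∩zone Q| = 48 + 14 − 2 = 60.00.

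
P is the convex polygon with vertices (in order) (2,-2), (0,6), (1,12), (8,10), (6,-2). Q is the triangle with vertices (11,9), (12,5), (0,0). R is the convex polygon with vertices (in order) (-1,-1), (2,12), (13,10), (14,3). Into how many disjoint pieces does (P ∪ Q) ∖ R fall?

2

(P ∪ Q) ∖ R splits into 2 disjoint pieces (area 5.106, area 10.4297).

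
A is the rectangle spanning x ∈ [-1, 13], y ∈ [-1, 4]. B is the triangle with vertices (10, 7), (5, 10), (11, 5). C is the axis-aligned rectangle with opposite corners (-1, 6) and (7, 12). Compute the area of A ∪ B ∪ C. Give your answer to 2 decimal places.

By inclusion–exclusion:
Individual areas: |A| = 70, |B| = 3.5, |C| = 48.
|A∩B| = 0.
|A∩C| = 0 (no overlap).
|B∩C| = 0.4667.
|A∩B∩C| = 0.
|A ∪ B ∪ C| = 121.5 − 0.4667 + 0 = 121.03.

121.03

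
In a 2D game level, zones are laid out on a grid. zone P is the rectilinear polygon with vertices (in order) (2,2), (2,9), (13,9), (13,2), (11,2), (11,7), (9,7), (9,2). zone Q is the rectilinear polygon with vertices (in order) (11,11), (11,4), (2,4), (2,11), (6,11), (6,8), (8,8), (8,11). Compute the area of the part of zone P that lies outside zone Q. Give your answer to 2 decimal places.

30.00

|zone P| = 67, |zone P∩zone Q| = 37.
|zone P ∖ zone Q| = |zone P| − |zone P∩zone Q| = 67 − 37 = 30.00.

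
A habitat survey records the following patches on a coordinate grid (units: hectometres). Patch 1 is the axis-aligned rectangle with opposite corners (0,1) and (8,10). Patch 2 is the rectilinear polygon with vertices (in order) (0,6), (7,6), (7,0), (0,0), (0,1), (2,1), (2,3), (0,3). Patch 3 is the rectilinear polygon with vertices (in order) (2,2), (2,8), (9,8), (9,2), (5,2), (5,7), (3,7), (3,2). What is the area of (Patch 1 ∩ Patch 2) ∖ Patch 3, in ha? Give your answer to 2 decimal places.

19.00

|Patch 1 ∩ Patch 2| = 31.
|(Patch 1 ∩ Patch 2) ∩ Patch 3| = 12.
|(Patch 1 ∩ Patch 2) ∖ Patch 3| = 31 − 12 = 19.00.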